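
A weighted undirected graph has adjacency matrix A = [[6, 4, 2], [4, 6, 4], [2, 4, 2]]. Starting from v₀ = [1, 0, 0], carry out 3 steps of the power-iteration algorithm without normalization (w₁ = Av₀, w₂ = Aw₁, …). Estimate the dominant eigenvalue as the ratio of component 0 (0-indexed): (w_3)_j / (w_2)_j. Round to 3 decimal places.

w1 = Av₀ = (6·1 + 4·0 + 2·0; 4·1 + 6·0 + 4·0; 2·1 + 4·0 + 2·0) = (6, 4, 2)
w2 = Aw1 = (6·6 + 4·4 + 2·2; 4·6 + 6·4 + 4·2; 2·6 + 4·4 + 2·2) = (56, 56, 32)
w3 = Aw2 = (624, 688, 400)
Ratio at component: 624 / 56 = 11.143

λ ≈ 11.143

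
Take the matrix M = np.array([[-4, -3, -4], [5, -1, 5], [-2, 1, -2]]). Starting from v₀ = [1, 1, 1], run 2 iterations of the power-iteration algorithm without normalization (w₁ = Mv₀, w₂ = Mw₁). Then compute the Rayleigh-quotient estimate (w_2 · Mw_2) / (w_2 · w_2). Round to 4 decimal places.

w1 = Mv₀ = ((-4)·1 + (-3)·1 + (-4)·1; 5·1 + (-1)·1 + 5·1; (-2)·1 + 1·1 + (-2)·1) = (-11, 9, -3)
w2 = Mw1 = ((-4)·(-11) + (-3)·9 + (-4)·(-3); 5·(-11) + (-1)·9 + 5·(-3); (-2)·(-11) + 1·9 + (-2)·(-3)) = (29, -79, 37)
Mw2 = (-27, 409, -211)
w2·Mw2 = 29·(-27) + (-79)·409 + 37·(-211) = -40901; w2·w2 = 29·29 + (-79)·(-79) + 37·37 = 8451
λ ≈ -40901/8451 = -4.8398

-4.8398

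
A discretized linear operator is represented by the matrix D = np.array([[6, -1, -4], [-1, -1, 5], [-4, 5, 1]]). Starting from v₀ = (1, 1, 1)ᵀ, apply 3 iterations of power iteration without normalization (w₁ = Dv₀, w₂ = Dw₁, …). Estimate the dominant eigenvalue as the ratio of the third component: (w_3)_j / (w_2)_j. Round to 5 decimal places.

w1 = Dv₀ = (6·1 + (-1)·1 + (-4)·1; (-1)·1 + (-1)·1 + 5·1; (-4)·1 + 5·1 + 1·1) = (1, 3, 2)
w2 = Dw1 = (6·1 + (-1)·3 + (-4)·2; (-1)·1 + (-1)·3 + 5·2; (-4)·1 + 5·3 + 1·2) = (-5, 6, 13)
w3 = Dw2 = (-88, 64, 63)
Ratio at component: 63 / 13 = 4.84615

4.84615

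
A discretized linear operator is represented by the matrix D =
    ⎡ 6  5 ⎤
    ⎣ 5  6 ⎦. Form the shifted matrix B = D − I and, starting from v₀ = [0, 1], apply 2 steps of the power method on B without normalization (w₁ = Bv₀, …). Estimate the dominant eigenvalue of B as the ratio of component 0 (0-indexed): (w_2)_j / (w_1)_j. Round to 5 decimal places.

B = D − I has rows (5, 5); (5, 5)
w1 = Bv₀ = (5·0 + 5·1; 5·0 + 5·1) = (5, 5)
w2 = Bw1 = (5·5 + 5·5; 5·5 + 5·5) = (50, 50)
Ratio: 50/5 = 10.00000

μ ≈ 10.00000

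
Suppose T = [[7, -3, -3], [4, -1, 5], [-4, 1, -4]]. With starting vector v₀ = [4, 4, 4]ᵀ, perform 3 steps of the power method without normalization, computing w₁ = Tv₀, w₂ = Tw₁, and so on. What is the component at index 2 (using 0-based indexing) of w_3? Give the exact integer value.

-732

w1 = Tv₀ = (7·4 + (-3)·4 + (-3)·4; 4·4 + (-1)·4 + 5·4; (-4)·4 + 1·4 + (-4)·4) = (4, 32, -28)
w2 = Tw1 = (7·4 + (-3)·32 + (-3)·(-28); 4·4 + (-1)·32 + 5·(-28); (-4)·4 + 1·32 + (-4)·(-28)) = (16, -156, 128)
w3 = Tw2 = (196, 860, -732)
The requested component of w3 is -732.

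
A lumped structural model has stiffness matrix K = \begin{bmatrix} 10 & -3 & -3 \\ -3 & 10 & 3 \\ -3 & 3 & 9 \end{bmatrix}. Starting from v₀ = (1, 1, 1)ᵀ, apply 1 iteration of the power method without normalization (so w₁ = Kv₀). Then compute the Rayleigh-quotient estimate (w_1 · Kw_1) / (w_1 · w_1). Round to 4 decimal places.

w1 = Kv₀ = (10·1 + (-3)·1 + (-3)·1; (-3)·1 + 10·1 + 3·1; (-3)·1 + 3·1 + 9·1) = (4, 10, 9)
Kw1 = (-17, 115, 99)
w1·Kw1 = 4·(-17) + 10·115 + 9·99 = 1973; w1·w1 = 4·4 + 10·10 + 9·9 = 197
λ ≈ 1973/197 = 10.0152

10.0152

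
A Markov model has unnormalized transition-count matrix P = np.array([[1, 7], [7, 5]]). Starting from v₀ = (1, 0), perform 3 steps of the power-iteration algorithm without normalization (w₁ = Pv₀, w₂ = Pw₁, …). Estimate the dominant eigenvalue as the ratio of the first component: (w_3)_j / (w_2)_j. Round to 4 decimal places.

w1 = Pv₀ = (1, 7)
w2 = Pw1 = (50, 42)
w3 = Pw2 = (344, 560)
Ratio at component: 344 / 50 = 6.8800

6.8800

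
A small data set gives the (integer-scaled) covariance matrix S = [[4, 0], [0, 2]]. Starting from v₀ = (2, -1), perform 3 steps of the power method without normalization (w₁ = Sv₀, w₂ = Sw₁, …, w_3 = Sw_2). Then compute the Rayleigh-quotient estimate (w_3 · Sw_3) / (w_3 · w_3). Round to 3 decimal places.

w1 = Sv₀ = (8, -2)
w2 = Sw1 = (32, -4)
w3 = Sw2 = (128, -8)
Sw3 = (512, -16)
w3·Sw3 = 128·512 + (-8)·(-16) = 65664; w3·w3 = 128·128 + (-8)·(-8) = 16448
λ ≈ 65664/16448 = 3.992

3.992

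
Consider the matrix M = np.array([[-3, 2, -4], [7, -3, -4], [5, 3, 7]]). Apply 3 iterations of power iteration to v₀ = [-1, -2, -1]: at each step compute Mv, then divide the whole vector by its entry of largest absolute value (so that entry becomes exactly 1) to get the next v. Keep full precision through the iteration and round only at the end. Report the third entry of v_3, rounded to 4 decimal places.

-0.1831

Mv0 = (3.00000, 3.00000, -18.00000); divide by -18.00000 → v1 = (-0.16667, -0.16667, 1.00000)
Mv1 = (-3.83333, -4.66667, 5.66667); divide by 5.66667 → v2 = (-0.67647, -0.82353, 1.00000)
Mv2 = (-3.61765, -6.26471, 1.14706); divide by -6.26471 → v3 = (0.57746, 1.00000, -0.18310)
Requested entry of v3: -117/639 = -0.1831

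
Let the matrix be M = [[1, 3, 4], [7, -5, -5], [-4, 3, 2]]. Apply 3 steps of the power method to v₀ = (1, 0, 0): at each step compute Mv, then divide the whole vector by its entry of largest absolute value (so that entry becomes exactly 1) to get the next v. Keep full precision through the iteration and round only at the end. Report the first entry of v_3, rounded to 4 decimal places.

Mv0 = (1.00000, 7.00000, -4.00000); divide by 7.00000 → v1 = (0.14286, 1.00000, -0.57143)
Mv1 = (0.85714, -1.14286, 1.28571); divide by 1.28571 → v2 = (0.66667, -0.88889, 1.00000)
Mv2 = (2.00000, 4.11111, -3.33333); divide by 4.11111 → v3 = (0.48649, 1.00000, -0.81081)
Requested entry of v3: 18/37 = 0.4865

0.4865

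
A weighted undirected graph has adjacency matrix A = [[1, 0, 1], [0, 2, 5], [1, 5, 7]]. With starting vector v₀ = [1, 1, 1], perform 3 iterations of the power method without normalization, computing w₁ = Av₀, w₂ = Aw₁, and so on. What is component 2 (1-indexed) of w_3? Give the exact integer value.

798

w1 = Av₀ = (1·1 + 0·1 + 1·1; 0·1 + 2·1 + 5·1; 1·1 + 5·1 + 7·1) = (2, 7, 13)
w2 = Aw1 = (1·2 + 0·7 + 1·13; 0·2 + 2·7 + 5·13; 1·2 + 5·7 + 7·13) = (15, 79, 128)
w3 = Aw2 = (143, 798, 1306)
The requested component of w3 is 798.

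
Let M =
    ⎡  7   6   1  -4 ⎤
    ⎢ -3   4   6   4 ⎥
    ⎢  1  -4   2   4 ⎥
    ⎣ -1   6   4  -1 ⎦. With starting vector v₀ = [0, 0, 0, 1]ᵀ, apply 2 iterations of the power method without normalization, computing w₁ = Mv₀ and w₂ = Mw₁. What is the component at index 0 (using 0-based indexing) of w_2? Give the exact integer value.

w1 = Mv₀ = (7·0 + 6·0 + 1·0 + (-4)·1; (-3)·0 + 4·0 + 6·0 + 4·1; 1·0 + (-4)·0 + 2·0 + 4·1; (-1)·0 + 6·0 + 4·0 + (-1)·1) = (-4, 4, 4, -1)
w2 = Mw1 = (7·(-4) + 6·4 + 1·4 + (-4)·(-1); (-3)·(-4) + 4·4 + 6·4 + 4·(-1); 1·(-4) + (-4)·4 + 2·4 + 4·(-1); (-1)·(-4) + 6·4 + 4·4 + (-1)·(-1)) = (4, 48, -16, 45)
The requested component of w2 is 4.

4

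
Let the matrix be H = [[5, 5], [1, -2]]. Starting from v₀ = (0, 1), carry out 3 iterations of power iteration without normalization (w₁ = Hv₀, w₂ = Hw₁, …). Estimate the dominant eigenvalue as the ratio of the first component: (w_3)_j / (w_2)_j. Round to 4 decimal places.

8.0000

w1 = Hv₀ = (5, -2)
w2 = Hw1 = (15, 9)
w3 = Hw2 = (120, -3)
Ratio at component: 120 / 15 = 8.0000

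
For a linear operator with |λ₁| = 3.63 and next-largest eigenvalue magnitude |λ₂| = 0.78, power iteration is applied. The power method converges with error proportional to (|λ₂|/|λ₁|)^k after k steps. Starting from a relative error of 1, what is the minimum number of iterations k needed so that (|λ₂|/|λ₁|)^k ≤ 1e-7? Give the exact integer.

|λ₂/λ₁| = 0.78/3.63 = 0.21488
Need k ≥ ln(1e-7) / ln(0.21488) = -16.1181 / -1.5377 ≈ 10.482
Smallest integer k satisfying the bound: 11

11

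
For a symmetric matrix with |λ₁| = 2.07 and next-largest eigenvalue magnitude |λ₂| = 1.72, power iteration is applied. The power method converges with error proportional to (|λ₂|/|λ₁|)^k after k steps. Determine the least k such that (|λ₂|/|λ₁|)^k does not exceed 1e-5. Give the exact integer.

63

|λ₂/λ₁| = 1.72/2.07 = 0.83092
Need k ≥ ln(1e-5) / ln(0.83092) = -11.5129 / -0.1852 ≈ 62.157
Smallest integer k satisfying the bound: 63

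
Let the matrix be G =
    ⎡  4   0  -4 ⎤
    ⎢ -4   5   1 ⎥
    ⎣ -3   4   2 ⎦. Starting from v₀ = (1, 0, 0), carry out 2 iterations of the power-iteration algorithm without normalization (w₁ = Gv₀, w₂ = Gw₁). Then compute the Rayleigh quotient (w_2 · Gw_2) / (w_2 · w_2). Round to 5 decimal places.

w1 = Gv₀ = (4·1 + 0·0 + (-4)·0; (-4)·1 + 5·0 + 1·0; (-3)·1 + 4·0 + 2·0) = (4, -4, -3)
w2 = Gw1 = (4·4 + 0·(-4) + (-4)·(-3); (-4)·4 + 5·(-4) + 1·(-3); (-3)·4 + 4·(-4) + 2·(-3)) = (28, -39, -34)
Gw2 = (248, -341, -308)
w2·Gw2 = 28·248 + (-39)·(-341) + (-34)·(-308) = 30715; w2·w2 = 28·28 + (-39)·(-39) + (-34)·(-34) = 3461
λ ≈ 30715/3461 = 8.87460

8.87460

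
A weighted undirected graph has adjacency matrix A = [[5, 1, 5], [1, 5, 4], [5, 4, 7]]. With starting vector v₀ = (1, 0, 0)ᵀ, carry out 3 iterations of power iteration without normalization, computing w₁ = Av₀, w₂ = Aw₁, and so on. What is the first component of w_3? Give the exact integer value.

605

w1 = Av₀ = (5·1 + 1·0 + 5·0; 1·1 + 5·0 + 4·0; 5·1 + 4·0 + 7·0) = (5, 1, 5)
w2 = Aw1 = (5·5 + 1·1 + 5·5; 1·5 + 5·1 + 4·5; 5·5 + 4·1 + 7·5) = (51, 30, 64)
w3 = Aw2 = (605, 457, 823)
The requested component of w3 is 605.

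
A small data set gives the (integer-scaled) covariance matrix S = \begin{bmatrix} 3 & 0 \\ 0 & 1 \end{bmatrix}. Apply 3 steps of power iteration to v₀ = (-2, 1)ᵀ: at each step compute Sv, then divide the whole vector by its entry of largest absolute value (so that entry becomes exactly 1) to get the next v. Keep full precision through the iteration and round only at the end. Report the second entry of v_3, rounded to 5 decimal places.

-0.01852

Sv0 = (-6.000000, 1.000000); divide by -6.000000 → v1 = (1.000000, -0.166667)
Sv1 = (3.000000, -0.166667); divide by 3.000000 → v2 = (1.000000, -0.055556)
Sv2 = (3.000000, -0.055556); divide by 3.000000 → v3 = (1.000000, -0.018519)
Requested entry of v3: 1/-54 = -0.01852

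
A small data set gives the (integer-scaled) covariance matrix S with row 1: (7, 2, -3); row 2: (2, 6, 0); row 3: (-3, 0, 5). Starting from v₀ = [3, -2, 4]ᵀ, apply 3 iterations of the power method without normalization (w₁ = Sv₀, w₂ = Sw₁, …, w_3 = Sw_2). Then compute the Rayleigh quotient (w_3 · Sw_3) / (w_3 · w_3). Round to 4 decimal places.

w1 = Sv₀ = (7·3 + 2·(-2) + (-3)·4; 2·3 + 6·(-2) + 0·4; (-3)·3 + 0·(-2) + 5·4) = (5, -6, 11)
w2 = Sw1 = (7·5 + 2·(-6) + (-3)·11; 2·5 + 6·(-6) + 0·11; (-3)·5 + 0·(-6) + 5·11) = (-10, -26, 40)
w3 = Sw2 = (-242, -176, 230)
Sw3 = (-2736, -1540, 1876)
w3·Sw3 = (-242)·(-2736) + (-176)·(-1540) + 230·1876 = 1364632; w3·w3 = (-242)·(-242) + (-176)·(-176) + 230·230 = 142440
λ ≈ 1364632/142440 = 9.5804

λ ≈ 9.5804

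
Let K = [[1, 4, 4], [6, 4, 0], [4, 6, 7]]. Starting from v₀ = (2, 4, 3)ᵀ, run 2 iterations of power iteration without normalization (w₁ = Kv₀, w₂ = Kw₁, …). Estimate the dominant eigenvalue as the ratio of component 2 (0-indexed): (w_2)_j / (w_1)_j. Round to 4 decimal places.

w1 = Kv₀ = (30, 28, 53)
w2 = Kw1 = (354, 292, 659)
Ratio at component: 659 / 53 = 12.4340

λ ≈ 12.4340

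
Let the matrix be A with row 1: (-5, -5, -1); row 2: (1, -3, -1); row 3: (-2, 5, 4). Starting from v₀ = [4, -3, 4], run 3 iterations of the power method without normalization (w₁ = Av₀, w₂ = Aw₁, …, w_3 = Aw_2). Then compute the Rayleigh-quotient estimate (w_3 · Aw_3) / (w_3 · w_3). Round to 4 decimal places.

w1 = Av₀ = ((-5)·4 + (-5)·(-3) + (-1)·4; 1·4 + (-3)·(-3) + (-1)·4; (-2)·4 + 5·(-3) + 4·4) = (-9, 9, -7)
w2 = Aw1 = ((-5)·(-9) + (-5)·9 + (-1)·(-7); 1·(-9) + (-3)·9 + (-1)·(-7); (-2)·(-9) + 5·9 + 4·(-7)) = (7, -29, 35)
w3 = Aw2 = (75, 59, -19)
Aw3 = (-651, -83, 69)
w3·Aw3 = 75·(-651) + 59·(-83) + (-19)·69 = -55033; w3·w3 = 75·75 + 59·59 + (-19)·(-19) = 9467
λ ≈ -55033/9467 = -5.8131

λ ≈ -5.8131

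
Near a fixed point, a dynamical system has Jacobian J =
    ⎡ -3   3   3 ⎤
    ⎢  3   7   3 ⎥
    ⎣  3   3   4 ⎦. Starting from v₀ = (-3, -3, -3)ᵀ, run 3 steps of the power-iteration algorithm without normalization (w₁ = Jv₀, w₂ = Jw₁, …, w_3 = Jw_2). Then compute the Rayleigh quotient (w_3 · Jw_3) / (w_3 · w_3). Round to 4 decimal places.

10.1520

w1 = Jv₀ = ((-3)·(-3) + 3·(-3) + 3·(-3); 3·(-3) + 7·(-3) + 3·(-3); 3·(-3) + 3·(-3) + 4·(-3)) = (-9, -39, -30)
w2 = Jw1 = ((-3)·(-9) + 3·(-39) + 3·(-30); 3·(-9) + 7·(-39) + 3·(-30); 3·(-9) + 3·(-39) + 4·(-30)) = (-180, -390, -264)
w3 = Jw2 = (-1422, -4062, -2766)
Jw3 = (-16218, -40998, -27516)
w3·Jw3 = (-1422)·(-16218) + (-4062)·(-40998) + (-2766)·(-27516) = 265705128; w3·w3 = (-1422)·(-1422) + (-4062)·(-4062) + (-2766)·(-2766) = 26172684
λ ≈ 265705128/26172684 = 10.1520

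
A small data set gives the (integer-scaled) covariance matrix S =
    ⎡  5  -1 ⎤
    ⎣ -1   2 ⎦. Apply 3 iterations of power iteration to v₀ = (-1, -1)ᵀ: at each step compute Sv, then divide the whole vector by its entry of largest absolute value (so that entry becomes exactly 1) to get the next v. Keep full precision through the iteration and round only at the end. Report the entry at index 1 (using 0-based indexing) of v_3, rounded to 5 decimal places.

Sv0 = (-4.000000, -1.000000); divide by -4.000000 → v1 = (1.000000, 0.250000)
Sv1 = (4.750000, -0.500000); divide by 4.750000 → v2 = (1.000000, -0.105263)
Sv2 = (5.105263, -1.210526); divide by 5.105263 → v3 = (1.000000, -0.237113)
Requested entry of v3: 23/-97 = -0.23711

-0.23711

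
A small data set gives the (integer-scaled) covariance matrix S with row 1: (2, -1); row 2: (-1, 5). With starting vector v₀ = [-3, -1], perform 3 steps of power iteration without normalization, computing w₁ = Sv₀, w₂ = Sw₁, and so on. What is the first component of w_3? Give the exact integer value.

w1 = Sv₀ = (-5, -2)
w2 = Sw1 = (-8, -5)
w3 = Sw2 = (-11, -17)
The requested component of w3 is -11.

-11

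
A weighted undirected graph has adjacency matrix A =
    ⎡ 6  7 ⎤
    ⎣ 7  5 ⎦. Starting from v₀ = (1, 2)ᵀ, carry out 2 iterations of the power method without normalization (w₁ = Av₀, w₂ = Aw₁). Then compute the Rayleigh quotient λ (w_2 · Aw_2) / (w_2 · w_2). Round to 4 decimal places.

w1 = Av₀ = (6·1 + 7·2; 7·1 + 5·2) = (20, 17)
w2 = Aw1 = (6·20 + 7·17; 7·20 + 5·17) = (239, 225)
Aw2 = (3009, 2798)
w2·Aw2 = 239·3009 + 225·2798 = 1348701; w2·w2 = 239·239 + 225·225 = 107746
λ ≈ 1348701/107746 = 12.5174

λ ≈ 12.5174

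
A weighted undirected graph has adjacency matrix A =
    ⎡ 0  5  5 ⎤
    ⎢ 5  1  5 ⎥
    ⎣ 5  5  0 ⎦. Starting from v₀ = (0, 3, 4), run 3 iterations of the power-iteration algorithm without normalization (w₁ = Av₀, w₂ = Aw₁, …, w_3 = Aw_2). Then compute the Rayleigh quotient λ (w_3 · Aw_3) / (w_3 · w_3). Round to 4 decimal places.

w1 = Av₀ = (35, 23, 15)
w2 = Aw1 = (190, 273, 290)
w3 = Aw2 = (2815, 2673, 2315)
Aw3 = (24940, 28323, 27440)
w3·Aw3 = 2815·24940 + 2673·28323 + 2315·27440 = 209437079; w3·w3 = 2815·2815 + 2673·2673 + 2315·2315 = 20428379
λ ≈ 209437079/20428379 = 10.2523

10.2523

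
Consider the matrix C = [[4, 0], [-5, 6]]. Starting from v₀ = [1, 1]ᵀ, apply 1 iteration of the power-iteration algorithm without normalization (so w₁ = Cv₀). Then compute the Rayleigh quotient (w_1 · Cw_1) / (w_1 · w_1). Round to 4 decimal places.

λ ≈ 2.9412

w1 = Cv₀ = (4·1 + 0·1; (-5)·1 + 6·1) = (4, 1)
Cw1 = (16, -14)
w1·Cw1 = 4·16 + 1·(-14) = 50; w1·w1 = 4·4 + 1·1 = 17
λ ≈ 50/17 = 2.9412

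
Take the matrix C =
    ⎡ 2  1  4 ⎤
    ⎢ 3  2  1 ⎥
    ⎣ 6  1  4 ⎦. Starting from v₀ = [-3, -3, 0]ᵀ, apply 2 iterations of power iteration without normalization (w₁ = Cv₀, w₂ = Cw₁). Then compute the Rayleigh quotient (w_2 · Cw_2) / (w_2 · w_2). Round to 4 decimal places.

λ ≈ 8.6278

w1 = Cv₀ = (-9, -15, -21)
w2 = Cw1 = (-117, -78, -153)
Cw2 = (-924, -660, -1392)
w2·Cw2 = (-117)·(-924) + (-78)·(-660) + (-153)·(-1392) = 372564; w2·w2 = (-117)·(-117) + (-78)·(-78) + (-153)·(-153) = 43182
λ ≈ 372564/43182 = 8.6278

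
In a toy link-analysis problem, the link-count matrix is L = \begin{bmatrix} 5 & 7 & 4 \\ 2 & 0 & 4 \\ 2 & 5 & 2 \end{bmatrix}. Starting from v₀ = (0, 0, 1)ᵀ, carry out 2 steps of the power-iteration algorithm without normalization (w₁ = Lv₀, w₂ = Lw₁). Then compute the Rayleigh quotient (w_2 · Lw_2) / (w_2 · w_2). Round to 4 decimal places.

w1 = Lv₀ = (5·0 + 7·0 + 4·1; 2·0 + 0·0 + 4·1; 2·0 + 5·0 + 2·1) = (4, 4, 2)
w2 = Lw1 = (5·4 + 7·4 + 4·2; 2·4 + 0·4 + 4·2; 2·4 + 5·4 + 2·2) = (56, 16, 32)
Lw2 = (520, 240, 256)
w2·Lw2 = 56·520 + 16·240 + 32·256 = 41152; w2·w2 = 56·56 + 16·16 + 32·32 = 4416
λ ≈ 41152/4416 = 9.3188

λ ≈ 9.3188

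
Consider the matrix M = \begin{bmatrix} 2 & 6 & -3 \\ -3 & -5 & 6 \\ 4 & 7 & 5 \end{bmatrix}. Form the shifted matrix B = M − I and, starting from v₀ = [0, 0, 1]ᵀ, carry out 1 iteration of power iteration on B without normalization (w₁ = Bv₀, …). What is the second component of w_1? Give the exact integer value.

B = M − I has rows (1, 6, -3); (-3, -6, 6); (4, 7, 4)
w1 = Bv₀ = (1·0 + 6·0 + (-3)·1; (-3)·0 + (-6)·0 + 6·1; 4·0 + 7·0 + 4·1) = (-3, 6, 4)
Requested component of w1: 6

6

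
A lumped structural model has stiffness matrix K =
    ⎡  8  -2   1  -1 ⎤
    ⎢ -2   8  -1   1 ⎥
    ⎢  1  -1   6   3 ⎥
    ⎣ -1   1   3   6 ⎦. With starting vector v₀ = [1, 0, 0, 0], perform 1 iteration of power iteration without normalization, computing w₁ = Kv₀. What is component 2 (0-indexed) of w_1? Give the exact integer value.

1

w1 = Kv₀ = (8·1 + (-2)·0 + 1·0 + (-1)·0; (-2)·1 + 8·0 + (-1)·0 + 1·0; 1·1 + (-1)·0 + 6·0 + 3·0; (-1)·1 + 1·0 + 3·0 + 6·0) = (8, -2, 1, -1)
The requested component of w1 is 1.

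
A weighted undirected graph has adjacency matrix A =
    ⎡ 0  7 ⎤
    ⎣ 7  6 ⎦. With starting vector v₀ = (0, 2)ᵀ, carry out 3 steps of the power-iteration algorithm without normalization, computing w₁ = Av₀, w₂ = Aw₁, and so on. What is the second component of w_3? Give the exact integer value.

w1 = Av₀ = (14, 12)
w2 = Aw1 = (84, 170)
w3 = Aw2 = (1190, 1608)
The requested component of w3 is 1608.

1608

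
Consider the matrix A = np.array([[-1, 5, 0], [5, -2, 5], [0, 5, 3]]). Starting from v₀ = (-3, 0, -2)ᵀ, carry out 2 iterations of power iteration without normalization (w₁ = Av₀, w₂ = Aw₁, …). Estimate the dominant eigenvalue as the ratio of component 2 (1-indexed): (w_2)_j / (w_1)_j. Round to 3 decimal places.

w1 = Av₀ = ((-1)·(-3) + 5·0 + 0·(-2); 5·(-3) + (-2)·0 + 5·(-2); 0·(-3) + 5·0 + 3·(-2)) = (3, -25, -6)
w2 = Aw1 = ((-1)·3 + 5·(-25) + 0·(-6); 5·3 + (-2)·(-25) + 5·(-6); 0·3 + 5·(-25) + 3·(-6)) = (-128, 35, -143)
Ratio at component: 35 / -25 = -1.400

-1.400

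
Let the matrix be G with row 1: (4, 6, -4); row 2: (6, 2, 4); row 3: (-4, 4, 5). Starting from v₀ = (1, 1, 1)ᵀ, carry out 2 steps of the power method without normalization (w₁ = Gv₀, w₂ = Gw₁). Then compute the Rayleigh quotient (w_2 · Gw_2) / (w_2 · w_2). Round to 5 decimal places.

w1 = Gv₀ = (4·1 + 6·1 + (-4)·1; 6·1 + 2·1 + 4·1; (-4)·1 + 4·1 + 5·1) = (6, 12, 5)
w2 = Gw1 = (4·6 + 6·12 + (-4)·5; 6·6 + 2·12 + 4·5; (-4)·6 + 4·12 + 5·5) = (76, 80, 49)
Gw2 = (588, 812, 261)
w2·Gw2 = 76·588 + 80·812 + 49·261 = 122437; w2·w2 = 76·76 + 80·80 + 49·49 = 14577
λ ≈ 122437/14577 = 8.39933

λ ≈ 8.39933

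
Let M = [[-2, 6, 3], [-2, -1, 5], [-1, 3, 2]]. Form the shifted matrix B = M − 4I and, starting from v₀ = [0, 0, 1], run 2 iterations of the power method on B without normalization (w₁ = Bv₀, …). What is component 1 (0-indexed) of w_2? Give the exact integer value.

-41

B = M − 4I has rows (-6, 6, 3); (-2, -5, 5); (-1, 3, -2)
w1 = Bv₀ = ((-6)·0 + 6·0 + 3·1; (-2)·0 + (-5)·0 + 5·1; (-1)·0 + 3·0 + (-2)·1) = (3, 5, -2)
w2 = Bw1 = ((-6)·3 + 6·5 + 3·(-2); (-2)·3 + (-5)·5 + 5·(-2); (-1)·3 + 3·5 + (-2)·(-2)) = (6, -41, 16)
Requested component of w2: -41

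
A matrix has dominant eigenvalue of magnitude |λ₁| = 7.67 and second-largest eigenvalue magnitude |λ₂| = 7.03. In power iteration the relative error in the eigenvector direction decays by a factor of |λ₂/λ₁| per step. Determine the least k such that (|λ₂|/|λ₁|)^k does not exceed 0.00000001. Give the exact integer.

|λ₂/λ₁| = 7.03/7.67 = 0.91656
Need k ≥ ln(0.00000001) / ln(0.91656) = -18.4207 / -0.0871 ≈ 211.416
Smallest integer k satisfying the bound: 212

212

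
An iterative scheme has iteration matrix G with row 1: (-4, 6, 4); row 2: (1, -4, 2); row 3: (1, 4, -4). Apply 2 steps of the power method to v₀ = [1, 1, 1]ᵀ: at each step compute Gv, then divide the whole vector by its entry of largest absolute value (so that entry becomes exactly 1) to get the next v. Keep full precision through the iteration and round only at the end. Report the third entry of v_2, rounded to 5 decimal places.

Gv0 = (6.000000, -1.000000, 1.000000); divide by 6.000000 → v1 = (1.000000, -0.166667, 0.166667)
Gv1 = (-4.333333, 2.000000, -0.333333); divide by -4.333333 → v2 = (1.000000, -0.461538, 0.076923)
Requested entry of v2: -2/-26 = 0.07692

0.07692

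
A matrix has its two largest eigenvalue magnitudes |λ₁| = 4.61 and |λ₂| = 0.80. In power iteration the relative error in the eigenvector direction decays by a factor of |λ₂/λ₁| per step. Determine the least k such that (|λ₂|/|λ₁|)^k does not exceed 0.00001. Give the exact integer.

|λ₂/λ₁| = 0.80/4.61 = 0.17354
Need k ≥ ln(0.00001) / ln(0.17354) = -11.5129 / -1.7514 ≈ 6.574
Smallest integer k satisfying the bound: 7

7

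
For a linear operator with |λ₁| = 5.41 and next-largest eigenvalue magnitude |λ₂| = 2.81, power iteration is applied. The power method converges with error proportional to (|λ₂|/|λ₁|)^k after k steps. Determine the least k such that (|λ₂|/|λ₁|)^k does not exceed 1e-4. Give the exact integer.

|λ₂/λ₁| = 2.81/5.41 = 0.51941
Need k ≥ ln(1e-4) / ln(0.51941) = -9.2103 / -0.6551 ≈ 14.060
Smallest integer k satisfying the bound: 15

15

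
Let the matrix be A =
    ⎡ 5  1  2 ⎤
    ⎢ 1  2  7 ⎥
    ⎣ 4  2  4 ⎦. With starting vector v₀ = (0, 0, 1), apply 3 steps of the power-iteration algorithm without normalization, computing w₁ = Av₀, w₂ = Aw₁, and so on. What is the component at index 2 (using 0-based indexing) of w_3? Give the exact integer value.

w1 = Av₀ = (5·0 + 1·0 + 2·1; 1·0 + 2·0 + 7·1; 4·0 + 2·0 + 4·1) = (2, 7, 4)
w2 = Aw1 = (5·2 + 1·7 + 2·4; 1·2 + 2·7 + 7·4; 4·2 + 2·7 + 4·4) = (25, 44, 38)
w3 = Aw2 = (245, 379, 340)
The requested component of w3 is 340.

340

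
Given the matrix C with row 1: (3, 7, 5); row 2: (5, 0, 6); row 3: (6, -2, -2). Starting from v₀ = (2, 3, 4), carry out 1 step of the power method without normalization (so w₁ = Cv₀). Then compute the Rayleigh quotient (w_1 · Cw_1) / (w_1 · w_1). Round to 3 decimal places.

w1 = Cv₀ = (3·2 + 7·3 + 5·4; 5·2 + 0·3 + 6·4; 6·2 + (-2)·3 + (-2)·4) = (47, 34, -2)
Cw1 = (369, 223, 218)
w1·Cw1 = 47·369 + 34·223 + (-2)·218 = 24489; w1·w1 = 47·47 + 34·34 + (-2)·(-2) = 3369
λ ≈ 24489/3369 = 7.269

λ ≈ 7.269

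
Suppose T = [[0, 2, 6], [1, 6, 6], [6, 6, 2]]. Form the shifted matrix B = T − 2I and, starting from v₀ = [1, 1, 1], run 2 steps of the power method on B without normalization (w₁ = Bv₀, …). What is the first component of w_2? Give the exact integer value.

82

B = T − 2I has rows (-2, 2, 6); (1, 4, 6); (6, 6, 0)
w1 = Bv₀ = (6, 11, 12)
w2 = Bw1 = (82, 122, 102)
Requested component of w2: 82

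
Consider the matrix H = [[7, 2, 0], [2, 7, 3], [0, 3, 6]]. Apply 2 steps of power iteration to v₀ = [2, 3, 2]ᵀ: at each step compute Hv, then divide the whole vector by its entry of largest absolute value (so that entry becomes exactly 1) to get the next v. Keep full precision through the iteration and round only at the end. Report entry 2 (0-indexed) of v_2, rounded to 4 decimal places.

0.6844

Hv0 = (20.00000, 31.00000, 21.00000); divide by 31.00000 → v1 = (0.64516, 1.00000, 0.67742)
Hv1 = (6.51613, 10.32258, 7.06452); divide by 10.32258 → v2 = (0.63125, 1.00000, 0.68438)
Requested entry of v2: 219/320 = 0.6844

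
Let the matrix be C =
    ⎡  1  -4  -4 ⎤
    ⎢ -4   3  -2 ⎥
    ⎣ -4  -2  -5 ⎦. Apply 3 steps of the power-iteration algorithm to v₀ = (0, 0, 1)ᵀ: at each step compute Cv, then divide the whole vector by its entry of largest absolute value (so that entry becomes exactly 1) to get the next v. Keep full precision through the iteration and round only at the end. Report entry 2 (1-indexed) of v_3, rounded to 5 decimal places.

Cv0 = (-4.000000, -2.000000, -5.000000); divide by -5.000000 → v1 = (0.800000, 0.400000, 1.000000)
Cv1 = (-4.800000, -4.000000, -9.000000); divide by -9.000000 → v2 = (0.533333, 0.444444, 1.000000)
Cv2 = (-5.244444, -2.800000, -8.022222); divide by -8.022222 → v3 = (0.653740, 0.349030, 1.000000)
Requested entry of v3: -126/-361 = 0.34903

0.34903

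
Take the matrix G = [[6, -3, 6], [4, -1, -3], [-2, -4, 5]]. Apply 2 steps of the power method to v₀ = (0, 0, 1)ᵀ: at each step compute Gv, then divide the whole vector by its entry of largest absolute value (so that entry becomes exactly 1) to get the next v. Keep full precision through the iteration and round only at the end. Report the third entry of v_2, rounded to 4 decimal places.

Gv0 = (6.00000, -3.00000, 5.00000); divide by 6.00000 → v1 = (1.00000, -0.50000, 0.83333)
Gv1 = (12.50000, 2.00000, 4.16667); divide by 12.50000 → v2 = (1.00000, 0.16000, 0.33333)
Requested entry of v2: 25/75 = 0.3333

0.3333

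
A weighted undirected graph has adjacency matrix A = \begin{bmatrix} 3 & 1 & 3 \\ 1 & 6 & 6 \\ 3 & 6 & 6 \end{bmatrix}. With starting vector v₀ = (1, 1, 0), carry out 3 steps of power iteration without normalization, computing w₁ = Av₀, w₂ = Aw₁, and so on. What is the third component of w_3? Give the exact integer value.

w1 = Av₀ = (3·1 + 1·1 + 3·0; 1·1 + 6·1 + 6·0; 3·1 + 6·1 + 6·0) = (4, 7, 9)
w2 = Aw1 = (3·4 + 1·7 + 3·9; 1·4 + 6·7 + 6·9; 3·4 + 6·7 + 6·9) = (46, 100, 108)
w3 = Aw2 = (562, 1294, 1386)
The requested component of w3 is 1386.

1386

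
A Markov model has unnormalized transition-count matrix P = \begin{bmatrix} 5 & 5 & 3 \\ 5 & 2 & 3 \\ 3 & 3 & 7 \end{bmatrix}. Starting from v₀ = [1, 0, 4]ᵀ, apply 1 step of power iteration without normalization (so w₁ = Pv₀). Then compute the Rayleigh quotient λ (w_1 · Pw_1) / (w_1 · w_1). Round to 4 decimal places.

λ ≈ 11.6725

w1 = Pv₀ = (5·1 + 5·0 + 3·4; 5·1 + 2·0 + 3·4; 3·1 + 3·0 + 7·4) = (17, 17, 31)
Pw1 = (263, 212, 319)
w1·Pw1 = 17·263 + 17·212 + 31·319 = 17964; w1·w1 = 17·17 + 17·17 + 31·31 = 1539
λ ≈ 17964/1539 = 11.6725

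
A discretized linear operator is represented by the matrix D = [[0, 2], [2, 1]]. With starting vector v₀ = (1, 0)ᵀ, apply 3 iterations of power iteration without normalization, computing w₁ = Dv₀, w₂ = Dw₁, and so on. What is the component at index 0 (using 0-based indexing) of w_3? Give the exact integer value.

w1 = Dv₀ = (0·1 + 2·0; 2·1 + 1·0) = (0, 2)
w2 = Dw1 = (0·0 + 2·2; 2·0 + 1·2) = (4, 2)
w3 = Dw2 = (4, 10)
The requested component of w3 is 4.

4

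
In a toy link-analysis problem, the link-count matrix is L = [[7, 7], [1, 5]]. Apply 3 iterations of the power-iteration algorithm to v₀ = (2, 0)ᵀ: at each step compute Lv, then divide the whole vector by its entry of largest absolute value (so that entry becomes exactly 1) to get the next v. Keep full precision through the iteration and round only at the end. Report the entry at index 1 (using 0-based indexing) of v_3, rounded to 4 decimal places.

0.2437

Lv0 = (14.00000, 2.00000); divide by 14.00000 → v1 = (1.00000, 0.14286)
Lv1 = (8.00000, 1.71429); divide by 8.00000 → v2 = (1.00000, 0.21429)
Lv2 = (8.50000, 2.07143); divide by 8.50000 → v3 = (1.00000, 0.24370)
Requested entry of v3: 232/952 = 0.2437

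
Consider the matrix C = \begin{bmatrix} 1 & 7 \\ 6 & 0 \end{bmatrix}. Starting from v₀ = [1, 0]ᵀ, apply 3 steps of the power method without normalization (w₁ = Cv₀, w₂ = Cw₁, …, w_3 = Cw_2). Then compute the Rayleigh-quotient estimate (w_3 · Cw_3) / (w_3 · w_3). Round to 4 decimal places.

w1 = Cv₀ = (1·1 + 7·0; 6·1 + 0·0) = (1, 6)
w2 = Cw1 = (1·1 + 7·6; 6·1 + 0·6) = (43, 6)
w3 = Cw2 = (85, 258)
Cw3 = (1891, 510)
w3·Cw3 = 85·1891 + 258·510 = 292315; w3·w3 = 85·85 + 258·258 = 73789
λ ≈ 292315/73789 = 3.9615

3.9615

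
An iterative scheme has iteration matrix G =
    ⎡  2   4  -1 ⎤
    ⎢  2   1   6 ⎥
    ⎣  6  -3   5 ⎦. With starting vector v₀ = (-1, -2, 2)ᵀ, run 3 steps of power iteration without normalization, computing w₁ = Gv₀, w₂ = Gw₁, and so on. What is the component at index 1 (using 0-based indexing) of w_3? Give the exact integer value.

-236

w1 = Gv₀ = (-12, 8, 10)
w2 = Gw1 = (-2, 44, -46)
w3 = Gw2 = (218, -236, -374)
The requested component of w3 is -236.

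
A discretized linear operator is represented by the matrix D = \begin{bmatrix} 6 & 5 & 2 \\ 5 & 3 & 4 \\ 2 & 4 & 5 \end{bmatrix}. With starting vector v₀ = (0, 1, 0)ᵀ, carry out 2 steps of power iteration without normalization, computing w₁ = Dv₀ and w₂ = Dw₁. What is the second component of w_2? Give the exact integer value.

w1 = Dv₀ = (5, 3, 4)
w2 = Dw1 = (53, 50, 42)
The requested component of w2 is 50.

50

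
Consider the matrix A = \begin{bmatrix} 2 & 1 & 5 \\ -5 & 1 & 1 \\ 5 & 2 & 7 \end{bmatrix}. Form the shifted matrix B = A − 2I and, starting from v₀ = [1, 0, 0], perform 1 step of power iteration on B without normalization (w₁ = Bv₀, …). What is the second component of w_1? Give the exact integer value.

B = A − 2I has rows (0, 1, 5); (-5, -1, 1); (5, 2, 5)
w1 = Bv₀ = (0·1 + 1·0 + 5·0; (-5)·1 + (-1)·0 + 1·0; 5·1 + 2·0 + 5·0) = (0, -5, 5)
Requested component of w1: -5

-5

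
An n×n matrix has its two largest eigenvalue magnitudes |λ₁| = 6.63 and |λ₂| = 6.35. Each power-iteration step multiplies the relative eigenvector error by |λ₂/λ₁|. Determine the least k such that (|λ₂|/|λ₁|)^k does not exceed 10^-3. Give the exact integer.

161

|λ₂/λ₁| = 6.35/6.63 = 0.95777
Need k ≥ ln(10^-3) / ln(0.95777) = -6.9078 / -0.0431 ≈ 160.087
Smallest integer k satisfying the bound: 161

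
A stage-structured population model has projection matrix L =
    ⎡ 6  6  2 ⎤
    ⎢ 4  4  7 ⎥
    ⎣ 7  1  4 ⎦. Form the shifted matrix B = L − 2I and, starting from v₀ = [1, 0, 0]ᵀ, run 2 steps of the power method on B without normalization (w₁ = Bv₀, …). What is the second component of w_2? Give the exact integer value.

B = L − 2I has rows (4, 6, 2); (4, 2, 7); (7, 1, 2)
w1 = Bv₀ = (4·1 + 6·0 + 2·0; 4·1 + 2·0 + 7·0; 7·1 + 1·0 + 2·0) = (4, 4, 7)
w2 = Bw1 = (4·4 + 6·4 + 2·7; 4·4 + 2·4 + 7·7; 7·4 + 1·4 + 2·7) = (54, 73, 46)
Requested component of w2: 73

73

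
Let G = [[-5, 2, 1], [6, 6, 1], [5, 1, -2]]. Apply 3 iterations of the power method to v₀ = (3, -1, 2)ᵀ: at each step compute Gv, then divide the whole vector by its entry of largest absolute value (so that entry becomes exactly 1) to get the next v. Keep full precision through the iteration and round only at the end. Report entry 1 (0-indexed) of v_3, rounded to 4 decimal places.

0.8495

Gv0 = (-15.00000, 14.00000, 10.00000); divide by -15.00000 → v1 = (1.00000, -0.93333, -0.66667)
Gv1 = (-7.53333, -0.26667, 5.40000); divide by -7.53333 → v2 = (1.00000, 0.03540, -0.71681)
Gv2 = (-5.64602, 5.49558, 6.46903); divide by 6.46903 → v3 = (-0.87278, 0.84952, 1.00000)
Requested entry of v3: 621/731 = 0.8495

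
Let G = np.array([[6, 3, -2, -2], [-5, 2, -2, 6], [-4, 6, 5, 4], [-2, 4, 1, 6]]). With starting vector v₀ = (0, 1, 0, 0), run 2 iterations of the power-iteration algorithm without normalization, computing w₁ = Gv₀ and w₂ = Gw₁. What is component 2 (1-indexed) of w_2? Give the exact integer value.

1

w1 = Gv₀ = (3, 2, 6, 4)
w2 = Gw1 = (4, 1, 46, 32)
The requested component of w2 is 1.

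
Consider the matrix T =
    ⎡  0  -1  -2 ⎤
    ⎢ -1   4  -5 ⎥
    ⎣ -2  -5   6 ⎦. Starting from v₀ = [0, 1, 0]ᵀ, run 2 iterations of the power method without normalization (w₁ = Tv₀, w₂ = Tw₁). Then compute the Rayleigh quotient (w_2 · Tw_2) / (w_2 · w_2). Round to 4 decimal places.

10.1579

w1 = Tv₀ = (0·0 + (-1)·1 + (-2)·0; (-1)·0 + 4·1 + (-5)·0; (-2)·0 + (-5)·1 + 6·0) = (-1, 4, -5)
w2 = Tw1 = (0·(-1) + (-1)·4 + (-2)·(-5); (-1)·(-1) + 4·4 + (-5)·(-5); (-2)·(-1) + (-5)·4 + 6·(-5)) = (6, 42, -48)
Tw2 = (54, 402, -510)
w2·Tw2 = 6·54 + 42·402 + (-48)·(-510) = 41688; w2·w2 = 6·6 + 42·42 + (-48)·(-48) = 4104
λ ≈ 41688/4104 = 10.1579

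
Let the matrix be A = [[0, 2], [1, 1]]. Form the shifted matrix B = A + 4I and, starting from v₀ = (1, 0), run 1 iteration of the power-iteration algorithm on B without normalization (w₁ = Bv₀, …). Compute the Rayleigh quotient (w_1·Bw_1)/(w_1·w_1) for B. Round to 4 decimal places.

B = A + 4I has rows (4, 2); (1, 5)
w1 = Bv₀ = (4, 1)
Bw1 = (18, 9)
w1·Bw1 = 81; w1·w1 = 17; μ ≈ 81/17 = 4.7647

μ ≈ 4.7647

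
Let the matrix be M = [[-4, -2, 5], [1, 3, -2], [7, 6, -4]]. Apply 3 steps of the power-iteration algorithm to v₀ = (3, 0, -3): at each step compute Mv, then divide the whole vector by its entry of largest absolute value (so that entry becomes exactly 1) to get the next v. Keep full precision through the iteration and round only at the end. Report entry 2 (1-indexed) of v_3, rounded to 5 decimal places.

0.24054

Mv0 = (-27.000000, 9.000000, 33.000000); divide by 33.000000 → v1 = (-0.818182, 0.272727, 1.000000)
Mv1 = (7.727273, -2.000000, -8.090909); divide by -8.090909 → v2 = (-0.955056, 0.247191, 1.000000)
Mv2 = (8.325843, -2.213483, -9.202247); divide by -9.202247 → v3 = (-0.904762, 0.240537, 1.000000)
Requested entry of v3: 591/2457 = 0.24054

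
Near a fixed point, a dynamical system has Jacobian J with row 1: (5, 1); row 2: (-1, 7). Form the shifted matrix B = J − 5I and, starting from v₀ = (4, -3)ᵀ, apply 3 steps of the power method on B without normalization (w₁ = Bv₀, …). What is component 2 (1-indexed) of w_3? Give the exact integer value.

-24

B = J − 5I has rows (0, 1); (-1, 2)
w1 = Bv₀ = (0·4 + 1·(-3); (-1)·4 + 2·(-3)) = (-3, -10)
w2 = Bw1 = (0·(-3) + 1·(-10); (-1)·(-3) + 2·(-10)) = (-10, -17)
w3 = Bw2 = (-17, -24)
Requested component of w3: -24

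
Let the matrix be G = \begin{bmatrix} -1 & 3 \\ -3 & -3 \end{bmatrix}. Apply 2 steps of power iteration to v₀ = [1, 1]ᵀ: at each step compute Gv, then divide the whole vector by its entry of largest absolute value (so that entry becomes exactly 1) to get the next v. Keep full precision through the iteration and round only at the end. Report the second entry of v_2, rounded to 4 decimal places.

-0.6000

Gv0 = (2.00000, -6.00000); divide by -6.00000 → v1 = (-0.33333, 1.00000)
Gv1 = (3.33333, -2.00000); divide by 3.33333 → v2 = (1.00000, -0.60000)
Requested entry of v2: 12/-20 = -0.6000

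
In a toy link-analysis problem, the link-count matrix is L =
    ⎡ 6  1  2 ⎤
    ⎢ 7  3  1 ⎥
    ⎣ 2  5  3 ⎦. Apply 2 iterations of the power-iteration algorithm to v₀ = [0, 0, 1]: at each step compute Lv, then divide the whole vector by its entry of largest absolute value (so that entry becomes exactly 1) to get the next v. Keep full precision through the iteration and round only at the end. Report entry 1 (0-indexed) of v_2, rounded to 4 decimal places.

1.0000

Lv0 = (2.00000, 1.00000, 3.00000); divide by 3.00000 → v1 = (0.66667, 0.33333, 1.00000)
Lv1 = (6.33333, 6.66667, 6.00000); divide by 6.66667 → v2 = (0.95000, 1.00000, 0.90000)
Requested entry of v2: 20/20 = 1.0000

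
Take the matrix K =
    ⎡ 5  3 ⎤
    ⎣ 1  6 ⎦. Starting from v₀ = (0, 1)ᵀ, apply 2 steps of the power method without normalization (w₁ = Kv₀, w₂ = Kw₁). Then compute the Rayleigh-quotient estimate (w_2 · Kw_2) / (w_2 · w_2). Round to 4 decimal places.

7.5552

w1 = Kv₀ = (5·0 + 3·1; 1·0 + 6·1) = (3, 6)
w2 = Kw1 = (5·3 + 3·6; 1·3 + 6·6) = (33, 39)
Kw2 = (282, 267)
w2·Kw2 = 33·282 + 39·267 = 19719; w2·w2 = 33·33 + 39·39 = 2610
λ ≈ 19719/2610 = 7.5552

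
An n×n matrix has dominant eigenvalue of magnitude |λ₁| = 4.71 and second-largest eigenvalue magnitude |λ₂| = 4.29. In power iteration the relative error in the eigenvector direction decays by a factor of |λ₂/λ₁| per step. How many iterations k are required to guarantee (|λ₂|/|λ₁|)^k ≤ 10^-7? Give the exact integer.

|λ₂/λ₁| = 4.29/4.71 = 0.91083
Need k ≥ ln(10^-7) / ln(0.91083) = -16.1181 / -0.0934 ≈ 172.568
Smallest integer k satisfying the bound: 173

173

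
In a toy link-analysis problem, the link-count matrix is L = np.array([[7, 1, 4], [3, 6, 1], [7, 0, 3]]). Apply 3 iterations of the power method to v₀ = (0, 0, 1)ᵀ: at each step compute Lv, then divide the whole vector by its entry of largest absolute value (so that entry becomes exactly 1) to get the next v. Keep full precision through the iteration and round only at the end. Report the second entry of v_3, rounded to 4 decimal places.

0.6272

Lv0 = (4.00000, 1.00000, 3.00000); divide by 4.00000 → v1 = (1.00000, 0.25000, 0.75000)
Lv1 = (10.25000, 5.25000, 9.25000); divide by 10.25000 → v2 = (1.00000, 0.51220, 0.90244)
Lv2 = (11.12195, 6.97561, 9.70732); divide by 11.12195 → v3 = (1.00000, 0.62719, 0.87281)
Requested entry of v3: 286/456 = 0.6272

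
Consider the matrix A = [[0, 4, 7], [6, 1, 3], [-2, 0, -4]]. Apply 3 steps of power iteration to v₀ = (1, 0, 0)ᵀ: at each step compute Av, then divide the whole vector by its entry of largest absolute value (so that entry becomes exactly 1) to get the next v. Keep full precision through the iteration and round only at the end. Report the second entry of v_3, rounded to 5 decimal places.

Av0 = (0.000000, 6.000000, -2.000000); divide by 6.000000 → v1 = (0.000000, 1.000000, -0.333333)
Av1 = (1.666667, 0.000000, 1.333333); divide by 1.666667 → v2 = (1.000000, 0.000000, 0.800000)
Av2 = (5.600000, 8.400000, -5.200000); divide by 8.400000 → v3 = (0.666667, 1.000000, -0.619048)
Requested entry of v3: 84/84 = 1.00000

1.00000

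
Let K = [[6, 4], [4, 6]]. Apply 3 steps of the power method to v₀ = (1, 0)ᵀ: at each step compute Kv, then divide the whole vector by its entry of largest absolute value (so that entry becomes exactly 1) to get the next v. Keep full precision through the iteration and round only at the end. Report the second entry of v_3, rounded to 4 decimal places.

Kv0 = (6.00000, 4.00000); divide by 6.00000 → v1 = (1.00000, 0.66667)
Kv1 = (8.66667, 8.00000); divide by 8.66667 → v2 = (1.00000, 0.92308)
Kv2 = (9.69231, 9.53846); divide by 9.69231 → v3 = (1.00000, 0.98413)
Requested entry of v3: 496/504 = 0.9841

0.9841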